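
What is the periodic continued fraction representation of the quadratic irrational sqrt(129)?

[11; (2, 1, 3, 1, 6, 1, 3, 1, 2, 22)]

Write x_i = (sqrt(129) + m_i)/d_i with (m_0, d_0) = (0, 1). a_0 = floor(sqrt(129)) = 11, since 11^2 = 121 <= 129 < 144 = 12^2.
Iterate m_{i+1} = d_i*a_i - m_i, d_{i+1} = (129 - m_{i+1}^2)/d_i, a_{i+1} = floor((a_0 + m_{i+1})/d_{i+1}):
  m_1 = 1*11 - 0 = 11, d_1 = (129 - 11^2)/1 = 8/1 = 8, a_1 = floor((11 + 11)/8) = 2.
  m_2 = 8*2 - 11 = 5, d_2 = (129 - 5^2)/8 = 104/8 = 13, a_2 = floor((11 + 5)/13) = 1.
  m_3 = 13*1 - 5 = 8, d_3 = (129 - 8^2)/13 = 65/13 = 5, a_3 = floor((11 + 8)/5) = 3.
  m_4 = 5*3 - 8 = 7, d_4 = (129 - 7^2)/5 = 80/5 = 16, a_4 = floor((11 + 7)/16) = 1.
  m_5 = 16*1 - 7 = 9, d_5 = (129 - 9^2)/16 = 48/16 = 3, a_5 = floor((11 + 9)/3) = 6.
  m_6 = 3*6 - 9 = 9, d_6 = (129 - 9^2)/3 = 48/3 = 16, a_6 = floor((11 + 9)/16) = 1.
  m_7 = 16*1 - 9 = 7, d_7 = (129 - 7^2)/16 = 80/16 = 5, a_7 = floor((11 + 7)/5) = 3.
  m_8 = 5*3 - 7 = 8, d_8 = (129 - 8^2)/5 = 65/5 = 13, a_8 = floor((11 + 8)/13) = 1.
  m_9 = 13*1 - 8 = 5, d_9 = (129 - 5^2)/13 = 104/13 = 8, a_9 = floor((11 + 5)/8) = 2.
  m_10 = 8*2 - 5 = 11, d_10 = (129 - 11^2)/8 = 8/8 = 1, a_10 = floor((11 + 11)/1) = 22.
  m_11 = 1*22 - 11 = 11, d_11 = (129 - 11^2)/1 = 8/1 = 8: (m_11, d_11) = (m_1, d_1) = (11, 8), so from here the quotients repeat a_1, ..., a_10; the period length is 10.
Hence the expansion of sqrt(129) is a_0 = 11 followed by the repeating block 2, 1, 3, 1, 6, 1, 3, 1, 2, 22 (period 10).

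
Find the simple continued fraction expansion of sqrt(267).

Write x_i = (sqrt(267) + m_i)/d_i with (m_0, d_0) = (0, 1). a_0 = floor(sqrt(267)) = 16, since 16^2 = 256 <= 267 < 289 = 17^2.
Iterate m_{i+1} = d_i*a_i - m_i, d_{i+1} = (267 - m_{i+1}^2)/d_i, a_{i+1} = floor((a_0 + m_{i+1})/d_{i+1}):
  m_1 = 1*16 - 0 = 16, d_1 = (267 - 16^2)/1 = 11/1 = 11, a_1 = floor((16 + 16)/11) = 2.
  m_2 = 11*2 - 16 = 6, d_2 = (267 - 6^2)/11 = 231/11 = 21, a_2 = floor((16 + 6)/21) = 1.
  m_3 = 21*1 - 6 = 15, d_3 = (267 - 15^2)/21 = 42/21 = 2, a_3 = floor((16 + 15)/2) = 15.
  m_4 = 2*15 - 15 = 15, d_4 = (267 - 15^2)/2 = 42/2 = 21, a_4 = floor((16 + 15)/21) = 1.
  m_5 = 21*1 - 15 = 6, d_5 = (267 - 6^2)/21 = 231/21 = 11, a_5 = floor((16 + 6)/11) = 2.
  m_6 = 11*2 - 6 = 16, d_6 = (267 - 16^2)/11 = 11/11 = 1, a_6 = floor((16 + 16)/1) = 32.
  m_7 = 1*32 - 16 = 16, d_7 = (267 - 16^2)/1 = 11/1 = 11: (m_7, d_7) = (m_1, d_1) = (16, 11), so from here the quotients repeat a_1, ..., a_6; the period length is 6.
Hence the expansion of sqrt(267) is a_0 = 16 followed by the repeating block 2, 1, 15, 1, 2, 32 (period 6).

[16; (2, 1, 15, 1, 2, 32)]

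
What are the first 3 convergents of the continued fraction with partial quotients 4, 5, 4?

Using the convergent recurrence p_i = a_i*p_{i-1} + p_{i-2}, q_i = a_i*q_{i-1} + q_{i-2} with p_{-2}=0, p_{-1}=1, q_{-2}=1, q_{-1}=0:
  i=0: a_0=4, p_0 = 4*1 + 0 = 4, q_0 = 4*0 + 1 = 1.
  i=1: a_1=5, p_1 = 5*4 + 1 = 21, q_1 = 5*1 + 0 = 5.
  i=2: a_2=4, p_2 = 4*21 + 4 = 88, q_2 = 4*5 + 1 = 21.

4/1, 21/5, 88/21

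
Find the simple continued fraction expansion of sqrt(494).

Write x_i = (sqrt(494) + m_i)/d_i with (m_0, d_0) = (0, 1). a_0 = floor(sqrt(494)) = 22, since 22^2 = 484 <= 494 < 529 = 23^2.
Iterate m_{i+1} = d_i*a_i - m_i, d_{i+1} = (494 - m_{i+1}^2)/d_i, a_{i+1} = floor((a_0 + m_{i+1})/d_{i+1}):
  m_1 = 1*22 - 0 = 22, d_1 = (494 - 22^2)/1 = 10/1 = 10, a_1 = floor((22 + 22)/10) = 4.
  m_2 = 10*4 - 22 = 18, d_2 = (494 - 18^2)/10 = 170/10 = 17, a_2 = floor((22 + 18)/17) = 2.
  m_3 = 17*2 - 18 = 16, d_3 = (494 - 16^2)/17 = 238/17 = 14, a_3 = floor((22 + 16)/14) = 2.
  m_4 = 14*2 - 16 = 12, d_4 = (494 - 12^2)/14 = 350/14 = 25, a_4 = floor((22 + 12)/25) = 1.
  m_5 = 25*1 - 12 = 13, d_5 = (494 - 13^2)/25 = 325/25 = 13, a_5 = floor((22 + 13)/13) = 2.
  m_6 = 13*2 - 13 = 13, d_6 = (494 - 13^2)/13 = 325/13 = 25, a_6 = floor((22 + 13)/25) = 1.
  m_7 = 25*1 - 13 = 12, d_7 = (494 - 12^2)/25 = 350/25 = 14, a_7 = floor((22 + 12)/14) = 2.
  m_8 = 14*2 - 12 = 16, d_8 = (494 - 16^2)/14 = 238/14 = 17, a_8 = floor((22 + 16)/17) = 2.
  m_9 = 17*2 - 16 = 18, d_9 = (494 - 18^2)/17 = 170/17 = 10, a_9 = floor((22 + 18)/10) = 4.
  m_10 = 10*4 - 18 = 22, d_10 = (494 - 22^2)/10 = 10/10 = 1, a_10 = floor((22 + 22)/1) = 44.
  m_11 = 1*44 - 22 = 22, d_11 = (494 - 22^2)/1 = 10/1 = 10: (m_11, d_11) = (m_1, d_1) = (22, 10), so from here the quotients repeat a_1, ..., a_10; the period length is 10.
Hence the expansion of sqrt(494) is a_0 = 22 followed by the repeating block 4, 2, 2, 1, 2, 1, 2, 2, 4, 44 (period 10).

[22; (4, 2, 2, 1, 2, 1, 2, 2, 4, 44)]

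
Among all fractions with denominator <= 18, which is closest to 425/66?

103/16

Expand x = 425/66 as a continued fraction with the Euclidean algorithm:
  425 = 6*66 + 29, so a_0 = 6.
  66 = 2*29 + 8, so a_1 = 2.
  29 = 3*8 + 5, so a_2 = 3.
  8 = 1*5 + 3, so a_3 = 1.
  5 = 1*3 + 2, so a_4 = 1.
  3 = 1*2 + 1, so a_5 = 1.
  2 = 2*1 + 0, so a_6 = 2.
so x = [6; 2, 3, 1, 1, 1, 2].
Convergents (p_i = a_i*p_{i-1} + p_{i-2}, q_i = a_i*q_{i-1} + q_{i-2} with p_{-2}=0, p_{-1}=1, q_{-2}=1, q_{-1}=0), until the denominator exceeds 18:
  i=0: a_0=6, p_0 = 6*1 + 0 = 6, q_0 = 6*0 + 1 = 1.
  i=1: a_1=2, p_1 = 2*6 + 1 = 13, q_1 = 2*1 + 0 = 2.
  i=2: a_2=3, p_2 = 3*13 + 6 = 45, q_2 = 3*2 + 1 = 7.
  i=3: a_3=1, p_3 = 1*45 + 13 = 58, q_3 = 1*7 + 2 = 9.
  i=4: a_4=1, p_4 = 1*58 + 45 = 103, q_4 = 1*9 + 7 = 16.
  i=5: a_5=1, p_5 = 1*103 + 58 = 161, q_5 = 1*16 + 9 = 25.
q_5 = 25 > 18, so the last convergent with denominator <= 18 is p_4/q_4 = 103/16.
The closest fraction with denominator <= 18 is either p_4/q_4 or the intermediate fraction (k*p_4 + p_3)/(k*q_4 + q_3) with the largest k >= 1 whose denominator stays <= 18; these approach x as k grows, and every other convergent or intermediate fraction in range is farther away.
Largest k: floor((18 - q_3)/q_4) = floor((18 - 9)/16) = 0.
Since k = 0, no intermediate fraction beyond p_4/q_4 has denominator <= 18, so the convergent 103/16 is the closest (its error is |425*16 - 103*66|/(66*16) = 2/1056).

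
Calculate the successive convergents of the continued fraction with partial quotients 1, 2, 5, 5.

Using the convergent recurrence p_i = a_i*p_{i-1} + p_{i-2}, q_i = a_i*q_{i-1} + q_{i-2} with p_{-2}=0, p_{-1}=1, q_{-2}=1, q_{-1}=0:
  i=0: a_0=1, p_0 = 1*1 + 0 = 1, q_0 = 1*0 + 1 = 1.
  i=1: a_1=2, p_1 = 2*1 + 1 = 3, q_1 = 2*1 + 0 = 2.
  i=2: a_2=5, p_2 = 5*3 + 1 = 16, q_2 = 5*2 + 1 = 11.
  i=3: a_3=5, p_3 = 5*16 + 3 = 83, q_3 = 5*11 + 2 = 57.

1/1, 3/2, 16/11, 83/57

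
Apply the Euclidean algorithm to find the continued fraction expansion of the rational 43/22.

[1; 1, 21]

Run the Euclidean algorithm on 43 and 22; the successive quotients are the partial quotients a_0, a_1, ... (each step inverts the fractional part left over by the previous one):
  43 = 1*22 + 21, so a_0 = 1.
  22 = 1*21 + 1, so a_1 = 1.
  21 = 21*1 + 0, so a_2 = 21.
The remainder reaches 0 after 3 divisions, so the expansion has 3 partial quotients, read off in order.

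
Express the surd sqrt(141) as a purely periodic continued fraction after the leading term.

Write x_i = (sqrt(141) + m_i)/d_i with (m_0, d_0) = (0, 1). a_0 = floor(sqrt(141)) = 11, since 11^2 = 121 <= 141 < 144 = 12^2.
Iterate m_{i+1} = d_i*a_i - m_i, d_{i+1} = (141 - m_{i+1}^2)/d_i, a_{i+1} = floor((a_0 + m_{i+1})/d_{i+1}):
  m_1 = 1*11 - 0 = 11, d_1 = (141 - 11^2)/1 = 20/1 = 20, a_1 = floor((11 + 11)/20) = 1.
  m_2 = 20*1 - 11 = 9, d_2 = (141 - 9^2)/20 = 60/20 = 3, a_2 = floor((11 + 9)/3) = 6.
  m_3 = 3*6 - 9 = 9, d_3 = (141 - 9^2)/3 = 60/3 = 20, a_3 = floor((11 + 9)/20) = 1.
  m_4 = 20*1 - 9 = 11, d_4 = (141 - 11^2)/20 = 20/20 = 1, a_4 = floor((11 + 11)/1) = 22.
  m_5 = 1*22 - 11 = 11, d_5 = (141 - 11^2)/1 = 20/1 = 20: (m_5, d_5) = (m_1, d_1) = (11, 20), so from here the quotients repeat a_1, ..., a_4; the period length is 4.
Hence the expansion of sqrt(141) is a_0 = 11 followed by the repeating block 1, 6, 1, 22 (period 4).

[11; (1, 6, 1, 22)]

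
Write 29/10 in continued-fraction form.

Run the Euclidean algorithm on 29 and 10; the successive quotients are the partial quotients a_0, a_1, ... (each step inverts the fractional part left over by the previous one):
  29 = 2*10 + 9, so a_0 = 2.
  10 = 1*9 + 1, so a_1 = 1.
  9 = 9*1 + 0, so a_2 = 9.
The remainder reaches 0 after 3 divisions, so the expansion has 3 partial quotients, read off in order.

[2; 1, 9]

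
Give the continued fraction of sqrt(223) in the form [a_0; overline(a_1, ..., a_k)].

Write x_i = (sqrt(223) + m_i)/d_i with (m_0, d_0) = (0, 1). a_0 = floor(sqrt(223)) = 14, since 14^2 = 196 <= 223 < 225 = 15^2.
Iterate m_{i+1} = d_i*a_i - m_i, d_{i+1} = (223 - m_{i+1}^2)/d_i, a_{i+1} = floor((a_0 + m_{i+1})/d_{i+1}):
  m_1 = 1*14 - 0 = 14, d_1 = (223 - 14^2)/1 = 27/1 = 27, a_1 = floor((14 + 14)/27) = 1.
  m_2 = 27*1 - 14 = 13, d_2 = (223 - 13^2)/27 = 54/27 = 2, a_2 = floor((14 + 13)/2) = 13.
  m_3 = 2*13 - 13 = 13, d_3 = (223 - 13^2)/2 = 54/2 = 27, a_3 = floor((14 + 13)/27) = 1.
  m_4 = 27*1 - 13 = 14, d_4 = (223 - 14^2)/27 = 27/27 = 1, a_4 = floor((14 + 14)/1) = 28.
  m_5 = 1*28 - 14 = 14, d_5 = (223 - 14^2)/1 = 27/1 = 27: (m_5, d_5) = (m_1, d_1) = (14, 27), so from here the quotients repeat a_1, ..., a_4; the period length is 4.
Hence the expansion of sqrt(223) is a_0 = 14 followed by the repeating block 1, 13, 1, 28 (period 4).

[14; overline(1, 13, 1, 28)]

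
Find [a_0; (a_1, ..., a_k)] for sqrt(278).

[16; (1, 2, 16, 2, 1, 32)]

Write x_i = (sqrt(278) + m_i)/d_i with (m_0, d_0) = (0, 1). a_0 = floor(sqrt(278)) = 16, since 16^2 = 256 <= 278 < 289 = 17^2.
Iterate m_{i+1} = d_i*a_i - m_i, d_{i+1} = (278 - m_{i+1}^2)/d_i, a_{i+1} = floor((a_0 + m_{i+1})/d_{i+1}):
  m_1 = 1*16 - 0 = 16, d_1 = (278 - 16^2)/1 = 22/1 = 22, a_1 = floor((16 + 16)/22) = 1.
  m_2 = 22*1 - 16 = 6, d_2 = (278 - 6^2)/22 = 242/22 = 11, a_2 = floor((16 + 6)/11) = 2.
  m_3 = 11*2 - 6 = 16, d_3 = (278 - 16^2)/11 = 22/11 = 2, a_3 = floor((16 + 16)/2) = 16.
  m_4 = 2*16 - 16 = 16, d_4 = (278 - 16^2)/2 = 22/2 = 11, a_4 = floor((16 + 16)/11) = 2.
  m_5 = 11*2 - 16 = 6, d_5 = (278 - 6^2)/11 = 242/11 = 22, a_5 = floor((16 + 6)/22) = 1.
  m_6 = 22*1 - 6 = 16, d_6 = (278 - 16^2)/22 = 22/22 = 1, a_6 = floor((16 + 16)/1) = 32.
  m_7 = 1*32 - 16 = 16, d_7 = (278 - 16^2)/1 = 22/1 = 22: (m_7, d_7) = (m_1, d_1) = (16, 22), so from here the quotients repeat a_1, ..., a_6; the period length is 6.
Hence the expansion of sqrt(278) is a_0 = 16 followed by the repeating block 1, 2, 16, 2, 1, 32 (period 6).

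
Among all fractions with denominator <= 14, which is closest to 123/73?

Expand x = 123/73 as a continued fraction with the Euclidean algorithm:
  123 = 1*73 + 50, so a_0 = 1.
  73 = 1*50 + 23, so a_1 = 1.
  50 = 2*23 + 4, so a_2 = 2.
  23 = 5*4 + 3, so a_3 = 5.
  4 = 1*3 + 1, so a_4 = 1.
  3 = 3*1 + 0, so a_5 = 3.
so x = [1; 1, 2, 5, 1, 3].
Convergents (p_i = a_i*p_{i-1} + p_{i-2}, q_i = a_i*q_{i-1} + q_{i-2} with p_{-2}=0, p_{-1}=1, q_{-2}=1, q_{-1}=0), until the denominator exceeds 14:
  i=0: a_0=1, p_0 = 1*1 + 0 = 1, q_0 = 1*0 + 1 = 1.
  i=1: a_1=1, p_1 = 1*1 + 1 = 2, q_1 = 1*1 + 0 = 1.
  i=2: a_2=2, p_2 = 2*2 + 1 = 5, q_2 = 2*1 + 1 = 3.
  i=3: a_3=5, p_3 = 5*5 + 2 = 27, q_3 = 5*3 + 1 = 16.
q_3 = 16 > 14, so the last convergent with denominator <= 14 is p_2/q_2 = 5/3.
The closest fraction with denominator <= 14 is either p_2/q_2 or the intermediate fraction (k*p_2 + p_1)/(k*q_2 + q_1) with the largest k >= 1 whose denominator stays <= 14; these approach x as k grows, and every other convergent or intermediate fraction in range is farther away.
Largest k: floor((14 - q_1)/q_2) = floor((14 - 1)/3) = 4.
That gives (4*5 + 2)/(4*3 + 1) = 22/13.
Compare the errors: |x - 5/3| = |123*3 - 5*73|/(73*3) = 4/219, and |x - 22/13| = |123*13 - 22*73|/(73*13) = 7/949.
Cross-multiplying, 7*219 = 1533 < 3796 = 4*949, so 7/949 is smaller: the intermediate fraction 22/13 is closer to x than 5/3.

22/13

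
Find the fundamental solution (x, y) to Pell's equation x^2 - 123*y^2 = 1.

First expand sqrt(123) as a continued fraction. With x_i = (sqrt(123) + m_i)/d_i and (m_0, d_0) = (0, 1): a_0 = floor(sqrt(123)) = 11, since 11^2 = 121 <= 123 < 144 = 12^2.
Iterate m_{i+1} = d_i*a_i - m_i, d_{i+1} = (123 - m_{i+1}^2)/d_i, a_{i+1} = floor((a_0 + m_{i+1})/d_{i+1}):
  m_1 = 1*11 - 0 = 11, d_1 = (123 - 11^2)/1 = 2/1 = 2, a_1 = floor((11 + 11)/2) = 11.
  m_2 = 2*11 - 11 = 11, d_2 = (123 - 11^2)/2 = 2/2 = 1, a_2 = floor((11 + 11)/1) = 22.
  m_3 = 1*22 - 11 = 11, d_3 = (123 - 11^2)/1 = 2/1 = 2: (m_3, d_3) = (m_1, d_1) = (11, 2), so from here the quotients repeat a_1, a_2; the period length is 2.
So sqrt(123) = [11; (11, 22)] with period length k = 2.
k is even, so the fundamental solution of x^2 - 123y^2 = 1 is (p_{k-1}, q_{k-1}) = (p_1, q_1); compute convergents through index 1.
Convergents (p_i = a_i*p_{i-1} + p_{i-2}, q_i = a_i*q_{i-1} + q_{i-2} with p_{-2}=0, p_{-1}=1, q_{-2}=1, q_{-1}=0):
  i=0: a_0=11, p_0 = 11*1 + 0 = 11, q_0 = 11*0 + 1 = 1.
  i=1: a_1=11, p_1 = 11*11 + 1 = 122, q_1 = 11*1 + 0 = 11.
Check: 122^2 - 123*11^2 = 14884 - 14883 = 1, so (x, y) = (122, 11) solves the equation, and by the theorem it is the least positive solution.

(x, y) = (122, 11)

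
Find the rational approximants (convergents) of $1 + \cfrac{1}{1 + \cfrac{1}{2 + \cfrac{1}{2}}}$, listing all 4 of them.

Using the convergent recurrence p_i = a_i*p_{i-1} + p_{i-2}, q_i = a_i*q_{i-1} + q_{i-2} with p_{-2}=0, p_{-1}=1, q_{-2}=1, q_{-1}=0:
  i=0: a_0=1, p_0 = 1*1 + 0 = 1, q_0 = 1*0 + 1 = 1.
  i=1: a_1=1, p_1 = 1*1 + 1 = 2, q_1 = 1*1 + 0 = 1.
  i=2: a_2=2, p_2 = 2*2 + 1 = 5, q_2 = 2*1 + 1 = 3.
  i=3: a_3=2, p_3 = 2*5 + 2 = 12, q_3 = 2*3 + 1 = 7.

1/1, 2/1, 5/3, 12/7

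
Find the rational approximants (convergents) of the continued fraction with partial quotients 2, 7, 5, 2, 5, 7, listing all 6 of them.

2/1, 15/7, 77/36, 169/79, 922/431, 6623/3096

Using the convergent recurrence p_i = a_i*p_{i-1} + p_{i-2}, q_i = a_i*q_{i-1} + q_{i-2} with p_{-2}=0, p_{-1}=1, q_{-2}=1, q_{-1}=0:
  i=0: a_0=2, p_0 = 2*1 + 0 = 2, q_0 = 2*0 + 1 = 1.
  i=1: a_1=7, p_1 = 7*2 + 1 = 15, q_1 = 7*1 + 0 = 7.
  i=2: a_2=5, p_2 = 5*15 + 2 = 77, q_2 = 5*7 + 1 = 36.
  i=3: a_3=2, p_3 = 2*77 + 15 = 169, q_3 = 2*36 + 7 = 79.
  i=4: a_4=5, p_4 = 5*169 + 77 = 922, q_4 = 5*79 + 36 = 431.
  i=5: a_5=7, p_5 = 7*922 + 169 = 6623, q_5 = 7*431 + 79 = 3096.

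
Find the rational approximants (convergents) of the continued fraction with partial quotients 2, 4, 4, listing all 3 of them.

Using the convergent recurrence p_i = a_i*p_{i-1} + p_{i-2}, q_i = a_i*q_{i-1} + q_{i-2} with p_{-2}=0, p_{-1}=1, q_{-2}=1, q_{-1}=0:
  i=0: a_0=2, p_0 = 2*1 + 0 = 2, q_0 = 2*0 + 1 = 1.
  i=1: a_1=4, p_1 = 4*2 + 1 = 9, q_1 = 4*1 + 0 = 4.
  i=2: a_2=4, p_2 = 4*9 + 2 = 38, q_2 = 4*4 + 1 = 17.

2/1, 9/4, 38/17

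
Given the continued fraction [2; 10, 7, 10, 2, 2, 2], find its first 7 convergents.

Using the convergent recurrence p_i = a_i*p_{i-1} + p_{i-2}, q_i = a_i*q_{i-1} + q_{i-2} with p_{-2}=0, p_{-1}=1, q_{-2}=1, q_{-1}=0:
  i=0: a_0=2, p_0 = 2*1 + 0 = 2, q_0 = 2*0 + 1 = 1.
  i=1: a_1=10, p_1 = 10*2 + 1 = 21, q_1 = 10*1 + 0 = 10.
  i=2: a_2=7, p_2 = 7*21 + 2 = 149, q_2 = 7*10 + 1 = 71.
  i=3: a_3=10, p_3 = 10*149 + 21 = 1511, q_3 = 10*71 + 10 = 720.
  i=4: a_4=2, p_4 = 2*1511 + 149 = 3171, q_4 = 2*720 + 71 = 1511.
  i=5: a_5=2, p_5 = 2*3171 + 1511 = 7853, q_5 = 2*1511 + 720 = 3742.
  i=6: a_6=2, p_6 = 2*7853 + 3171 = 18877, q_6 = 2*3742 + 1511 = 8995.

2/1, 21/10, 149/71, 1511/720, 3171/1511, 7853/3742, 18877/8995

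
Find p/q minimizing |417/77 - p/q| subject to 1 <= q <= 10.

38/7

Expand x = 417/77 as a continued fraction with the Euclidean algorithm:
  417 = 5*77 + 32, so a_0 = 5.
  77 = 2*32 + 13, so a_1 = 2.
  32 = 2*13 + 6, so a_2 = 2.
  13 = 2*6 + 1, so a_3 = 2.
  6 = 6*1 + 0, so a_4 = 6.
so x = [5; 2, 2, 2, 6].
Convergents (p_i = a_i*p_{i-1} + p_{i-2}, q_i = a_i*q_{i-1} + q_{i-2} with p_{-2}=0, p_{-1}=1, q_{-2}=1, q_{-1}=0), until the denominator exceeds 10:
  i=0: a_0=5, p_0 = 5*1 + 0 = 5, q_0 = 5*0 + 1 = 1.
  i=1: a_1=2, p_1 = 2*5 + 1 = 11, q_1 = 2*1 + 0 = 2.
  i=2: a_2=2, p_2 = 2*11 + 5 = 27, q_2 = 2*2 + 1 = 5.
  i=3: a_3=2, p_3 = 2*27 + 11 = 65, q_3 = 2*5 + 2 = 12.
q_3 = 12 > 10, so the last convergent with denominator <= 10 is p_2/q_2 = 27/5.
The closest fraction with denominator <= 10 is either p_2/q_2 or the intermediate fraction (k*p_2 + p_1)/(k*q_2 + q_1) with the largest k >= 1 whose denominator stays <= 10; these approach x as k grows, and every other convergent or intermediate fraction in range is farther away.
Largest k: floor((10 - q_1)/q_2) = floor((10 - 2)/5) = 1.
That gives (1*27 + 11)/(1*5 + 2) = 38/7.
Compare the errors: |x - 27/5| = |417*5 - 27*77|/(77*5) = 6/385, and |x - 38/7| = |417*7 - 38*77|/(77*7) = 7/539.
Cross-multiplying, 7*385 = 2695 < 3234 = 6*539, so 7/539 is smaller: the intermediate fraction 38/7 is closer to x than 27/5.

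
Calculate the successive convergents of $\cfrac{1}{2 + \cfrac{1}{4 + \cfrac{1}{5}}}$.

Using the convergent recurrence p_i = a_i*p_{i-1} + p_{i-2}, q_i = a_i*q_{i-1} + q_{i-2} with p_{-2}=0, p_{-1}=1, q_{-2}=1, q_{-1}=0:
  i=0: a_0=0, p_0 = 0*1 + 0 = 0, q_0 = 0*0 + 1 = 1.
  i=1: a_1=2, p_1 = 2*0 + 1 = 1, q_1 = 2*1 + 0 = 2.
  i=2: a_2=4, p_2 = 4*1 + 0 = 4, q_2 = 4*2 + 1 = 9.
  i=3: a_3=5, p_3 = 5*4 + 1 = 21, q_3 = 5*9 + 2 = 47.

0/1, 1/2, 4/9, 21/47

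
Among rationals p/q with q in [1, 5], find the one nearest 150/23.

Expand x = 150/23 as a continued fraction with the Euclidean algorithm:
  150 = 6*23 + 12, so a_0 = 6.
  23 = 1*12 + 11, so a_1 = 1.
  12 = 1*11 + 1, so a_2 = 1.
  11 = 11*1 + 0, so a_3 = 11.
so x = [6; 1, 1, 11].
Convergents (p_i = a_i*p_{i-1} + p_{i-2}, q_i = a_i*q_{i-1} + q_{i-2} with p_{-2}=0, p_{-1}=1, q_{-2}=1, q_{-1}=0), until the denominator exceeds 5:
  i=0: a_0=6, p_0 = 6*1 + 0 = 6, q_0 = 6*0 + 1 = 1.
  i=1: a_1=1, p_1 = 1*6 + 1 = 7, q_1 = 1*1 + 0 = 1.
  i=2: a_2=1, p_2 = 1*7 + 6 = 13, q_2 = 1*1 + 1 = 2.
  i=3: a_3=11, p_3 = 11*13 + 7 = 150, q_3 = 11*2 + 1 = 23.
q_3 = 23 > 5, so the last convergent with denominator <= 5 is p_2/q_2 = 13/2.
The closest fraction with denominator <= 5 is either p_2/q_2 or the intermediate fraction (k*p_2 + p_1)/(k*q_2 + q_1) with the largest k >= 1 whose denominator stays <= 5; these approach x as k grows, and every other convergent or intermediate fraction in range is farther away.
Largest k: floor((5 - q_1)/q_2) = floor((5 - 1)/2) = 2.
That gives (2*13 + 7)/(2*2 + 1) = 33/5.
Compare the errors: |x - 13/2| = |150*2 - 13*23|/(23*2) = 1/46, and |x - 33/5| = |150*5 - 33*23|/(23*5) = 9/115.
Cross-multiplying, 1*115 = 115 < 414 = 9*46, so 1/46 is smaller: the convergent 13/2 is closer to x than 33/5.

13/2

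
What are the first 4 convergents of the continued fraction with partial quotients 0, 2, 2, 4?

Using the convergent recurrence p_i = a_i*p_{i-1} + p_{i-2}, q_i = a_i*q_{i-1} + q_{i-2} with p_{-2}=0, p_{-1}=1, q_{-2}=1, q_{-1}=0:
  i=0: a_0=0, p_0 = 0*1 + 0 = 0, q_0 = 0*0 + 1 = 1.
  i=1: a_1=2, p_1 = 2*0 + 1 = 1, q_1 = 2*1 + 0 = 2.
  i=2: a_2=2, p_2 = 2*1 + 0 = 2, q_2 = 2*2 + 1 = 5.
  i=3: a_3=4, p_3 = 4*2 + 1 = 9, q_3 = 4*5 + 2 = 22.

0/1, 1/2, 2/5, 9/22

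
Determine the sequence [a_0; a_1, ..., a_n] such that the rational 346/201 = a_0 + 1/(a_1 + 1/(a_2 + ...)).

Run the Euclidean algorithm on 346 and 201; the successive quotients are the partial quotients a_0, a_1, ... (each step inverts the fractional part left over by the previous one):
  346 = 1*201 + 145, so a_0 = 1.
  201 = 1*145 + 56, so a_1 = 1.
  145 = 2*56 + 33, so a_2 = 2.
  56 = 1*33 + 23, so a_3 = 1.
  33 = 1*23 + 10, so a_4 = 1.
  23 = 2*10 + 3, so a_5 = 2.
  10 = 3*3 + 1, so a_6 = 3.
  3 = 3*1 + 0, so a_7 = 3.
The remainder reaches 0 after 8 divisions, so the expansion has 8 partial quotients, read off in order.

[1; 1, 2, 1, 1, 2, 3, 3]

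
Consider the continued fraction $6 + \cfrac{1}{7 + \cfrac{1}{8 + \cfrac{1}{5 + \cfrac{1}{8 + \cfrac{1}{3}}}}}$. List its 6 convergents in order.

Using the convergent recurrence p_i = a_i*p_{i-1} + p_{i-2}, q_i = a_i*q_{i-1} + q_{i-2} with p_{-2}=0, p_{-1}=1, q_{-2}=1, q_{-1}=0:
  i=0: a_0=6, p_0 = 6*1 + 0 = 6, q_0 = 6*0 + 1 = 1.
  i=1: a_1=7, p_1 = 7*6 + 1 = 43, q_1 = 7*1 + 0 = 7.
  i=2: a_2=8, p_2 = 8*43 + 6 = 350, q_2 = 8*7 + 1 = 57.
  i=3: a_3=5, p_3 = 5*350 + 43 = 1793, q_3 = 5*57 + 7 = 292.
  i=4: a_4=8, p_4 = 8*1793 + 350 = 14694, q_4 = 8*292 + 57 = 2393.
  i=5: a_5=3, p_5 = 3*14694 + 1793 = 45875, q_5 = 3*2393 + 292 = 7471.

6/1, 43/7, 350/57, 1793/292, 14694/2393, 45875/7471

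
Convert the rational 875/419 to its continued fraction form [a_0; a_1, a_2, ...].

Run the Euclidean algorithm on 875 and 419; the successive quotients are the partial quotients a_0, a_1, ... (each step inverts the fractional part left over by the previous one):
  875 = 2*419 + 37, so a_0 = 2.
  419 = 11*37 + 12, so a_1 = 11.
  37 = 3*12 + 1, so a_2 = 3.
  12 = 12*1 + 0, so a_3 = 12.
The remainder reaches 0 after 4 divisions, so the expansion has 4 partial quotients, read off in order.

[2; 11, 3, 12]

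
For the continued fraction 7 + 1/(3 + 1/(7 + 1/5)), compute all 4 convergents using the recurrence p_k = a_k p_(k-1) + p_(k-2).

7/1, 22/3, 161/22, 827/113

Using the convergent recurrence p_i = a_i*p_{i-1} + p_{i-2}, q_i = a_i*q_{i-1} + q_{i-2} with p_{-2}=0, p_{-1}=1, q_{-2}=1, q_{-1}=0:
  i=0: a_0=7, p_0 = 7*1 + 0 = 7, q_0 = 7*0 + 1 = 1.
  i=1: a_1=3, p_1 = 3*7 + 1 = 22, q_1 = 3*1 + 0 = 3.
  i=2: a_2=7, p_2 = 7*22 + 7 = 161, q_2 = 7*3 + 1 = 22.
  i=3: a_3=5, p_3 = 5*161 + 22 = 827, q_3 = 5*22 + 3 = 113.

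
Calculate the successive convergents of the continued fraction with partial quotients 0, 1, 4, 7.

Using the convergent recurrence p_i = a_i*p_{i-1} + p_{i-2}, q_i = a_i*q_{i-1} + q_{i-2} with p_{-2}=0, p_{-1}=1, q_{-2}=1, q_{-1}=0:
  i=0: a_0=0, p_0 = 0*1 + 0 = 0, q_0 = 0*0 + 1 = 1.
  i=1: a_1=1, p_1 = 1*0 + 1 = 1, q_1 = 1*1 + 0 = 1.
  i=2: a_2=4, p_2 = 4*1 + 0 = 4, q_2 = 4*1 + 1 = 5.
  i=3: a_3=7, p_3 = 7*4 + 1 = 29, q_3 = 7*5 + 1 = 36.

0/1, 1/1, 4/5, 29/36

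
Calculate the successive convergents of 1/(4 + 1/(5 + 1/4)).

Using the convergent recurrence p_i = a_i*p_{i-1} + p_{i-2}, q_i = a_i*q_{i-1} + q_{i-2} with p_{-2}=0, p_{-1}=1, q_{-2}=1, q_{-1}=0:
  i=0: a_0=0, p_0 = 0*1 + 0 = 0, q_0 = 0*0 + 1 = 1.
  i=1: a_1=4, p_1 = 4*0 + 1 = 1, q_1 = 4*1 + 0 = 4.
  i=2: a_2=5, p_2 = 5*1 + 0 = 5, q_2 = 5*4 + 1 = 21.
  i=3: a_3=4, p_3 = 4*5 + 1 = 21, q_3 = 4*21 + 4 = 88.

0/1, 1/4, 5/21, 21/88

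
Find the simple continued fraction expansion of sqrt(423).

[20; (1, 1, 3, 4, 3, 1, 1, 40)]

Write x_i = (sqrt(423) + m_i)/d_i with (m_0, d_0) = (0, 1). a_0 = floor(sqrt(423)) = 20, since 20^2 = 400 <= 423 < 441 = 21^2.
Iterate m_{i+1} = d_i*a_i - m_i, d_{i+1} = (423 - m_{i+1}^2)/d_i, a_{i+1} = floor((a_0 + m_{i+1})/d_{i+1}):
  m_1 = 1*20 - 0 = 20, d_1 = (423 - 20^2)/1 = 23/1 = 23, a_1 = floor((20 + 20)/23) = 1.
  m_2 = 23*1 - 20 = 3, d_2 = (423 - 3^2)/23 = 414/23 = 18, a_2 = floor((20 + 3)/18) = 1.
  m_3 = 18*1 - 3 = 15, d_3 = (423 - 15^2)/18 = 198/18 = 11, a_3 = floor((20 + 15)/11) = 3.
  m_4 = 11*3 - 15 = 18, d_4 = (423 - 18^2)/11 = 99/11 = 9, a_4 = floor((20 + 18)/9) = 4.
  m_5 = 9*4 - 18 = 18, d_5 = (423 - 18^2)/9 = 99/9 = 11, a_5 = floor((20 + 18)/11) = 3.
  m_6 = 11*3 - 18 = 15, d_6 = (423 - 15^2)/11 = 198/11 = 18, a_6 = floor((20 + 15)/18) = 1.
  m_7 = 18*1 - 15 = 3, d_7 = (423 - 3^2)/18 = 414/18 = 23, a_7 = floor((20 + 3)/23) = 1.
  m_8 = 23*1 - 3 = 20, d_8 = (423 - 20^2)/23 = 23/23 = 1, a_8 = floor((20 + 20)/1) = 40.
  m_9 = 1*40 - 20 = 20, d_9 = (423 - 20^2)/1 = 23/1 = 23: (m_9, d_9) = (m_1, d_1) = (20, 23), so from here the quotients repeat a_1, ..., a_8; the period length is 8.
Hence the expansion of sqrt(423) is a_0 = 20 followed by the repeating block 1, 1, 3, 4, 3, 1, 1, 40 (period 8).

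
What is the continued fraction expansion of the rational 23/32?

Run the Euclidean algorithm on 23 and 32; the successive quotients are the partial quotients a_0, a_1, ... (each step inverts the fractional part left over by the previous one):
  23 = 0*32 + 23, so a_0 = 0.
  32 = 1*23 + 9, so a_1 = 1.
  23 = 2*9 + 5, so a_2 = 2.
  9 = 1*5 + 4, so a_3 = 1.
  5 = 1*4 + 1, so a_4 = 1.
  4 = 4*1 + 0, so a_5 = 4.
The remainder reaches 0 after 6 divisions, so the expansion has 6 partial quotients, read off in order.

[0; 1, 2, 1, 1, 4]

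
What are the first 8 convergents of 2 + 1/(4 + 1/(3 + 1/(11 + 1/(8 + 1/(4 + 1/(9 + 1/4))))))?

2/1, 9/4, 29/13, 328/147, 2653/1189, 10940/4903, 101113/45316, 415392/186167

Using the convergent recurrence p_i = a_i*p_{i-1} + p_{i-2}, q_i = a_i*q_{i-1} + q_{i-2} with p_{-2}=0, p_{-1}=1, q_{-2}=1, q_{-1}=0:
  i=0: a_0=2, p_0 = 2*1 + 0 = 2, q_0 = 2*0 + 1 = 1.
  i=1: a_1=4, p_1 = 4*2 + 1 = 9, q_1 = 4*1 + 0 = 4.
  i=2: a_2=3, p_2 = 3*9 + 2 = 29, q_2 = 3*4 + 1 = 13.
  i=3: a_3=11, p_3 = 11*29 + 9 = 328, q_3 = 11*13 + 4 = 147.
  i=4: a_4=8, p_4 = 8*328 + 29 = 2653, q_4 = 8*147 + 13 = 1189.
  i=5: a_5=4, p_5 = 4*2653 + 328 = 10940, q_5 = 4*1189 + 147 = 4903.
  i=6: a_6=9, p_6 = 9*10940 + 2653 = 101113, q_6 = 9*4903 + 1189 = 45316.
  i=7: a_7=4, p_7 = 4*101113 + 10940 = 415392, q_7 = 4*45316 + 4903 = 186167.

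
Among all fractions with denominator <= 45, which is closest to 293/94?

Expand x = 293/94 as a continued fraction with the Euclidean algorithm:
  293 = 3*94 + 11, so a_0 = 3.
  94 = 8*11 + 6, so a_1 = 8.
  11 = 1*6 + 5, so a_2 = 1.
  6 = 1*5 + 1, so a_3 = 1.
  5 = 5*1 + 0, so a_4 = 5.
so x = [3; 8, 1, 1, 5].
Convergents (p_i = a_i*p_{i-1} + p_{i-2}, q_i = a_i*q_{i-1} + q_{i-2} with p_{-2}=0, p_{-1}=1, q_{-2}=1, q_{-1}=0), until the denominator exceeds 45:
  i=0: a_0=3, p_0 = 3*1 + 0 = 3, q_0 = 3*0 + 1 = 1.
  i=1: a_1=8, p_1 = 8*3 + 1 = 25, q_1 = 8*1 + 0 = 8.
  i=2: a_2=1, p_2 = 1*25 + 3 = 28, q_2 = 1*8 + 1 = 9.
  i=3: a_3=1, p_3 = 1*28 + 25 = 53, q_3 = 1*9 + 8 = 17.
  i=4: a_4=5, p_4 = 5*53 + 28 = 293, q_4 = 5*17 + 9 = 94.
q_4 = 94 > 45, so the last convergent with denominator <= 45 is p_3/q_3 = 53/17.
The closest fraction with denominator <= 45 is either p_3/q_3 or the intermediate fraction (k*p_3 + p_2)/(k*q_3 + q_2) with the largest k >= 1 whose denominator stays <= 45; these approach x as k grows, and every other convergent or intermediate fraction in range is farther away.
Largest k: floor((45 - q_2)/q_3) = floor((45 - 9)/17) = 2.
That gives (2*53 + 28)/(2*17 + 9) = 134/43.
Compare the errors: |x - 53/17| = |293*17 - 53*94|/(94*17) = 1/1598, and |x - 134/43| = |293*43 - 134*94|/(94*43) = 3/4042.
Cross-multiplying, 1*4042 = 4042 < 4794 = 3*1598, so 1/1598 is smaller: the convergent 53/17 is closer to x than 134/43.

53/17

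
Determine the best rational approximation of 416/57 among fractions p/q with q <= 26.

Expand x = 416/57 as a continued fraction with the Euclidean algorithm:
  416 = 7*57 + 17, so a_0 = 7.
  57 = 3*17 + 6, so a_1 = 3.
  17 = 2*6 + 5, so a_2 = 2.
  6 = 1*5 + 1, so a_3 = 1.
  5 = 5*1 + 0, so a_4 = 5.
so x = [7; 3, 2, 1, 5].
Convergents (p_i = a_i*p_{i-1} + p_{i-2}, q_i = a_i*q_{i-1} + q_{i-2} with p_{-2}=0, p_{-1}=1, q_{-2}=1, q_{-1}=0), until the denominator exceeds 26:
  i=0: a_0=7, p_0 = 7*1 + 0 = 7, q_0 = 7*0 + 1 = 1.
  i=1: a_1=3, p_1 = 3*7 + 1 = 22, q_1 = 3*1 + 0 = 3.
  i=2: a_2=2, p_2 = 2*22 + 7 = 51, q_2 = 2*3 + 1 = 7.
  i=3: a_3=1, p_3 = 1*51 + 22 = 73, q_3 = 1*7 + 3 = 10.
  i=4: a_4=5, p_4 = 5*73 + 51 = 416, q_4 = 5*10 + 7 = 57.
q_4 = 57 > 26, so the last convergent with denominator <= 26 is p_3/q_3 = 73/10.
The closest fraction with denominator <= 26 is either p_3/q_3 or the intermediate fraction (k*p_3 + p_2)/(k*q_3 + q_2) with the largest k >= 1 whose denominator stays <= 26; these approach x as k grows, and every other convergent or intermediate fraction in range is farther away.
Largest k: floor((26 - q_2)/q_3) = floor((26 - 7)/10) = 1.
That gives (1*73 + 51)/(1*10 + 7) = 124/17.
Compare the errors: |x - 73/10| = |416*10 - 73*57|/(57*10) = 1/570, and |x - 124/17| = |416*17 - 124*57|/(57*17) = 4/969.
Cross-multiplying, 1*969 = 969 < 2280 = 4*570, so 1/570 is smaller: the convergent 73/10 is closer to x than 124/17.

73/10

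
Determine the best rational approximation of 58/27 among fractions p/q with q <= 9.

15/7

Expand x = 58/27 as a continued fraction with the Euclidean algorithm:
  58 = 2*27 + 4, so a_0 = 2.
  27 = 6*4 + 3, so a_1 = 6.
  4 = 1*3 + 1, so a_2 = 1.
  3 = 3*1 + 0, so a_3 = 3.
so x = [2; 6, 1, 3].
Convergents (p_i = a_i*p_{i-1} + p_{i-2}, q_i = a_i*q_{i-1} + q_{i-2} with p_{-2}=0, p_{-1}=1, q_{-2}=1, q_{-1}=0), until the denominator exceeds 9:
  i=0: a_0=2, p_0 = 2*1 + 0 = 2, q_0 = 2*0 + 1 = 1.
  i=1: a_1=6, p_1 = 6*2 + 1 = 13, q_1 = 6*1 + 0 = 6.
  i=2: a_2=1, p_2 = 1*13 + 2 = 15, q_2 = 1*6 + 1 = 7.
  i=3: a_3=3, p_3 = 3*15 + 13 = 58, q_3 = 3*7 + 6 = 27.
q_3 = 27 > 9, so the last convergent with denominator <= 9 is p_2/q_2 = 15/7.
The closest fraction with denominator <= 9 is either p_2/q_2 or the intermediate fraction (k*p_2 + p_1)/(k*q_2 + q_1) with the largest k >= 1 whose denominator stays <= 9; these approach x as k grows, and every other convergent or intermediate fraction in range is farther away.
Largest k: floor((9 - q_1)/q_2) = floor((9 - 6)/7) = 0.
Since k = 0, no intermediate fraction beyond p_2/q_2 has denominator <= 9, so the convergent 15/7 is the closest (its error is |58*7 - 15*27|/(27*7) = 1/189).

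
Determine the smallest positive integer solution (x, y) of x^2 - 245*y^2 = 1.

(x, y) = (51841, 3312)

First expand sqrt(245) as a continued fraction. With x_i = (sqrt(245) + m_i)/d_i and (m_0, d_0) = (0, 1): a_0 = floor(sqrt(245)) = 15, since 15^2 = 225 <= 245 < 256 = 16^2.
Iterate m_{i+1} = d_i*a_i - m_i, d_{i+1} = (245 - m_{i+1}^2)/d_i, a_{i+1} = floor((a_0 + m_{i+1})/d_{i+1}):
  m_1 = 1*15 - 0 = 15, d_1 = (245 - 15^2)/1 = 20/1 = 20, a_1 = floor((15 + 15)/20) = 1.
  m_2 = 20*1 - 15 = 5, d_2 = (245 - 5^2)/20 = 220/20 = 11, a_2 = floor((15 + 5)/11) = 1.
  m_3 = 11*1 - 5 = 6, d_3 = (245 - 6^2)/11 = 209/11 = 19, a_3 = floor((15 + 6)/19) = 1.
  m_4 = 19*1 - 6 = 13, d_4 = (245 - 13^2)/19 = 76/19 = 4, a_4 = floor((15 + 13)/4) = 7.
  m_5 = 4*7 - 13 = 15, d_5 = (245 - 15^2)/4 = 20/4 = 5, a_5 = floor((15 + 15)/5) = 6.
  m_6 = 5*6 - 15 = 15, d_6 = (245 - 15^2)/5 = 20/5 = 4, a_6 = floor((15 + 15)/4) = 7.
  m_7 = 4*7 - 15 = 13, d_7 = (245 - 13^2)/4 = 76/4 = 19, a_7 = floor((15 + 13)/19) = 1.
  m_8 = 19*1 - 13 = 6, d_8 = (245 - 6^2)/19 = 209/19 = 11, a_8 = floor((15 + 6)/11) = 1.
  m_9 = 11*1 - 6 = 5, d_9 = (245 - 5^2)/11 = 220/11 = 20, a_9 = floor((15 + 5)/20) = 1.
  m_10 = 20*1 - 5 = 15, d_10 = (245 - 15^2)/20 = 20/20 = 1, a_10 = floor((15 + 15)/1) = 30.
  m_11 = 1*30 - 15 = 15, d_11 = (245 - 15^2)/1 = 20/1 = 20: (m_11, d_11) = (m_1, d_1) = (15, 20), so from here the quotients repeat a_1, ..., a_10; the period length is 10.
So sqrt(245) = [15; (1, 1, 1, 7, 6, 7, 1, 1, 1, 30)] with period length k = 10.
k is even, so the fundamental solution of x^2 - 245y^2 = 1 is (p_{k-1}, q_{k-1}) = (p_9, q_9); compute convergents through index 9.
Convergents (p_i = a_i*p_{i-1} + p_{i-2}, q_i = a_i*q_{i-1} + q_{i-2} with p_{-2}=0, p_{-1}=1, q_{-2}=1, q_{-1}=0):
  i=0: a_0=15, p_0 = 15*1 + 0 = 15, q_0 = 15*0 + 1 = 1.
  i=1: a_1=1, p_1 = 1*15 + 1 = 16, q_1 = 1*1 + 0 = 1.
  i=2: a_2=1, p_2 = 1*16 + 15 = 31, q_2 = 1*1 + 1 = 2.
  i=3: a_3=1, p_3 = 1*31 + 16 = 47, q_3 = 1*2 + 1 = 3.
  i=4: a_4=7, p_4 = 7*47 + 31 = 360, q_4 = 7*3 + 2 = 23.
  i=5: a_5=6, p_5 = 6*360 + 47 = 2207, q_5 = 6*23 + 3 = 141.
  i=6: a_6=7, p_6 = 7*2207 + 360 = 15809, q_6 = 7*141 + 23 = 1010.
  i=7: a_7=1, p_7 = 1*15809 + 2207 = 18016, q_7 = 1*1010 + 141 = 1151.
  i=8: a_8=1, p_8 = 1*18016 + 15809 = 33825, q_8 = 1*1151 + 1010 = 2161.
  i=9: a_9=1, p_9 = 1*33825 + 18016 = 51841, q_9 = 1*2161 + 1151 = 3312.
Check: 51841^2 - 245*3312^2 = 2687489281 - 2687489280 = 1, so (x, y) = (51841, 3312) solves the equation, and by the theorem it is the least positive solution.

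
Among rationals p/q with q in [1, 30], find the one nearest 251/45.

Expand x = 251/45 as a continued fraction with the Euclidean algorithm:
  251 = 5*45 + 26, so a_0 = 5.
  45 = 1*26 + 19, so a_1 = 1.
  26 = 1*19 + 7, so a_2 = 1.
  19 = 2*7 + 5, so a_3 = 2.
  7 = 1*5 + 2, so a_4 = 1.
  5 = 2*2 + 1, so a_5 = 2.
  2 = 2*1 + 0, so a_6 = 2.
so x = [5; 1, 1, 2, 1, 2, 2].
Convergents (p_i = a_i*p_{i-1} + p_{i-2}, q_i = a_i*q_{i-1} + q_{i-2} with p_{-2}=0, p_{-1}=1, q_{-2}=1, q_{-1}=0), until the denominator exceeds 30:
  i=0: a_0=5, p_0 = 5*1 + 0 = 5, q_0 = 5*0 + 1 = 1.
  i=1: a_1=1, p_1 = 1*5 + 1 = 6, q_1 = 1*1 + 0 = 1.
  i=2: a_2=1, p_2 = 1*6 + 5 = 11, q_2 = 1*1 + 1 = 2.
  i=3: a_3=2, p_3 = 2*11 + 6 = 28, q_3 = 2*2 + 1 = 5.
  i=4: a_4=1, p_4 = 1*28 + 11 = 39, q_4 = 1*5 + 2 = 7.
  i=5: a_5=2, p_5 = 2*39 + 28 = 106, q_5 = 2*7 + 5 = 19.
  i=6: a_6=2, p_6 = 2*106 + 39 = 251, q_6 = 2*19 + 7 = 45.
q_6 = 45 > 30, so the last convergent with denominator <= 30 is p_5/q_5 = 106/19.
The closest fraction with denominator <= 30 is either p_5/q_5 or the intermediate fraction (k*p_5 + p_4)/(k*q_5 + q_4) with the largest k >= 1 whose denominator stays <= 30; these approach x as k grows, and every other convergent or intermediate fraction in range is farther away.
Largest k: floor((30 - q_4)/q_5) = floor((30 - 7)/19) = 1.
That gives (1*106 + 39)/(1*19 + 7) = 145/26.
Compare the errors: |x - 106/19| = |251*19 - 106*45|/(45*19) = 1/855, and |x - 145/26| = |251*26 - 145*45|/(45*26) = 1/1170.
Cross-multiplying, 1*855 = 855 < 1170 = 1*1170, so 1/1170 is smaller: the intermediate fraction 145/26 is closer to x than 106/19.

145/26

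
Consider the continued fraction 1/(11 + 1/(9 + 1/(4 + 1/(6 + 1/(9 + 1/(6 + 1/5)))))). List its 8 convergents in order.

Using the convergent recurrence p_i = a_i*p_{i-1} + p_{i-2}, q_i = a_i*q_{i-1} + q_{i-2} with p_{-2}=0, p_{-1}=1, q_{-2}=1, q_{-1}=0:
  i=0: a_0=0, p_0 = 0*1 + 0 = 0, q_0 = 0*0 + 1 = 1.
  i=1: a_1=11, p_1 = 11*0 + 1 = 1, q_1 = 11*1 + 0 = 11.
  i=2: a_2=9, p_2 = 9*1 + 0 = 9, q_2 = 9*11 + 1 = 100.
  i=3: a_3=4, p_3 = 4*9 + 1 = 37, q_3 = 4*100 + 11 = 411.
  i=4: a_4=6, p_4 = 6*37 + 9 = 231, q_4 = 6*411 + 100 = 2566.
  i=5: a_5=9, p_5 = 9*231 + 37 = 2116, q_5 = 9*2566 + 411 = 23505.
  i=6: a_6=6, p_6 = 6*2116 + 231 = 12927, q_6 = 6*23505 + 2566 = 143596.
  i=7: a_7=5, p_7 = 5*12927 + 2116 = 66751, q_7 = 5*143596 + 23505 = 741485.

0/1, 1/11, 9/100, 37/411, 231/2566, 2116/23505, 12927/143596, 66751/741485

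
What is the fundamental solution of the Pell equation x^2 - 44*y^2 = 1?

(x, y) = (199, 30)

First expand sqrt(44) as a continued fraction. With x_i = (sqrt(44) + m_i)/d_i and (m_0, d_0) = (0, 1): a_0 = floor(sqrt(44)) = 6, since 6^2 = 36 <= 44 < 49 = 7^2.
Iterate m_{i+1} = d_i*a_i - m_i, d_{i+1} = (44 - m_{i+1}^2)/d_i, a_{i+1} = floor((a_0 + m_{i+1})/d_{i+1}):
  m_1 = 1*6 - 0 = 6, d_1 = (44 - 6^2)/1 = 8/1 = 8, a_1 = floor((6 + 6)/8) = 1.
  m_2 = 8*1 - 6 = 2, d_2 = (44 - 2^2)/8 = 40/8 = 5, a_2 = floor((6 + 2)/5) = 1.
  m_3 = 5*1 - 2 = 3, d_3 = (44 - 3^2)/5 = 35/5 = 7, a_3 = floor((6 + 3)/7) = 1.
  m_4 = 7*1 - 3 = 4, d_4 = (44 - 4^2)/7 = 28/7 = 4, a_4 = floor((6 + 4)/4) = 2.
  m_5 = 4*2 - 4 = 4, d_5 = (44 - 4^2)/4 = 28/4 = 7, a_5 = floor((6 + 4)/7) = 1.
  m_6 = 7*1 - 4 = 3, d_6 = (44 - 3^2)/7 = 35/7 = 5, a_6 = floor((6 + 3)/5) = 1.
  m_7 = 5*1 - 3 = 2, d_7 = (44 - 2^2)/5 = 40/5 = 8, a_7 = floor((6 + 2)/8) = 1.
  m_8 = 8*1 - 2 = 6, d_8 = (44 - 6^2)/8 = 8/8 = 1, a_8 = floor((6 + 6)/1) = 12.
  m_9 = 1*12 - 6 = 6, d_9 = (44 - 6^2)/1 = 8/1 = 8: (m_9, d_9) = (m_1, d_1) = (6, 8), so from here the quotients repeat a_1, ..., a_8; the period length is 8.
So sqrt(44) = [6; (1, 1, 1, 2, 1, 1, 1, 12)] with period length k = 8.
k is even, so the fundamental solution of x^2 - 44y^2 = 1 is (p_{k-1}, q_{k-1}) = (p_7, q_7); compute convergents through index 7.
Convergents (p_i = a_i*p_{i-1} + p_{i-2}, q_i = a_i*q_{i-1} + q_{i-2} with p_{-2}=0, p_{-1}=1, q_{-2}=1, q_{-1}=0):
  i=0: a_0=6, p_0 = 6*1 + 0 = 6, q_0 = 6*0 + 1 = 1.
  i=1: a_1=1, p_1 = 1*6 + 1 = 7, q_1 = 1*1 + 0 = 1.
  i=2: a_2=1, p_2 = 1*7 + 6 = 13, q_2 = 1*1 + 1 = 2.
  i=3: a_3=1, p_3 = 1*13 + 7 = 20, q_3 = 1*2 + 1 = 3.
  i=4: a_4=2, p_4 = 2*20 + 13 = 53, q_4 = 2*3 + 2 = 8.
  i=5: a_5=1, p_5 = 1*53 + 20 = 73, q_5 = 1*8 + 3 = 11.
  i=6: a_6=1, p_6 = 1*73 + 53 = 126, q_6 = 1*11 + 8 = 19.
  i=7: a_7=1, p_7 = 1*126 + 73 = 199, q_7 = 1*19 + 11 = 30.
Check: 199^2 - 44*30^2 = 39601 - 39600 = 1, so (x, y) = (199, 30) solves the equation, and by the theorem it is the least positive solution.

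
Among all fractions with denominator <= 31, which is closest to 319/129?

47/19

Expand x = 319/129 as a continued fraction with the Euclidean algorithm:
  319 = 2*129 + 61, so a_0 = 2.
  129 = 2*61 + 7, so a_1 = 2.
  61 = 8*7 + 5, so a_2 = 8.
  7 = 1*5 + 2, so a_3 = 1.
  5 = 2*2 + 1, so a_4 = 2.
  2 = 2*1 + 0, so a_5 = 2.
so x = [2; 2, 8, 1, 2, 2].
Convergents (p_i = a_i*p_{i-1} + p_{i-2}, q_i = a_i*q_{i-1} + q_{i-2} with p_{-2}=0, p_{-1}=1, q_{-2}=1, q_{-1}=0), until the denominator exceeds 31:
  i=0: a_0=2, p_0 = 2*1 + 0 = 2, q_0 = 2*0 + 1 = 1.
  i=1: a_1=2, p_1 = 2*2 + 1 = 5, q_1 = 2*1 + 0 = 2.
  i=2: a_2=8, p_2 = 8*5 + 2 = 42, q_2 = 8*2 + 1 = 17.
  i=3: a_3=1, p_3 = 1*42 + 5 = 47, q_3 = 1*17 + 2 = 19.
  i=4: a_4=2, p_4 = 2*47 + 42 = 136, q_4 = 2*19 + 17 = 55.
q_4 = 55 > 31, so the last convergent with denominator <= 31 is p_3/q_3 = 47/19.
The closest fraction with denominator <= 31 is either p_3/q_3 or the intermediate fraction (k*p_3 + p_2)/(k*q_3 + q_2) with the largest k >= 1 whose denominator stays <= 31; these approach x as k grows, and every other convergent or intermediate fraction in range is farther away.
Largest k: floor((31 - q_2)/q_3) = floor((31 - 17)/19) = 0.
Since k = 0, no intermediate fraction beyond p_3/q_3 has denominator <= 31, so the convergent 47/19 is the closest (its error is |319*19 - 47*129|/(129*19) = 2/2451).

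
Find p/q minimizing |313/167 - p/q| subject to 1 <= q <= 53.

Expand x = 313/167 as a continued fraction with the Euclidean algorithm:
  313 = 1*167 + 146, so a_0 = 1.
  167 = 1*146 + 21, so a_1 = 1.
  146 = 6*21 + 20, so a_2 = 6.
  21 = 1*20 + 1, so a_3 = 1.
  20 = 20*1 + 0, so a_4 = 20.
so x = [1; 1, 6, 1, 20].
Convergents (p_i = a_i*p_{i-1} + p_{i-2}, q_i = a_i*q_{i-1} + q_{i-2} with p_{-2}=0, p_{-1}=1, q_{-2}=1, q_{-1}=0), until the denominator exceeds 53:
  i=0: a_0=1, p_0 = 1*1 + 0 = 1, q_0 = 1*0 + 1 = 1.
  i=1: a_1=1, p_1 = 1*1 + 1 = 2, q_1 = 1*1 + 0 = 1.
  i=2: a_2=6, p_2 = 6*2 + 1 = 13, q_2 = 6*1 + 1 = 7.
  i=3: a_3=1, p_3 = 1*13 + 2 = 15, q_3 = 1*7 + 1 = 8.
  i=4: a_4=20, p_4 = 20*15 + 13 = 313, q_4 = 20*8 + 7 = 167.
q_4 = 167 > 53, so the last convergent with denominator <= 53 is p_3/q_3 = 15/8.
The closest fraction with denominator <= 53 is either p_3/q_3 or the intermediate fraction (k*p_3 + p_2)/(k*q_3 + q_2) with the largest k >= 1 whose denominator stays <= 53; these approach x as k grows, and every other convergent or intermediate fraction in range is farther away.
Largest k: floor((53 - q_2)/q_3) = floor((53 - 7)/8) = 5.
That gives (5*15 + 13)/(5*8 + 7) = 88/47.
Compare the errors: |x - 15/8| = |313*8 - 15*167|/(167*8) = 1/1336, and |x - 88/47| = |313*47 - 88*167|/(167*47) = 15/7849.
Cross-multiplying, 1*7849 = 7849 < 20040 = 15*1336, so 1/1336 is smaller: the convergent 15/8 is closer to x than 88/47.

15/8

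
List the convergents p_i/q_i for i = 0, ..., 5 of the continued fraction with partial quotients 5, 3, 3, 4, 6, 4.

Using the convergent recurrence p_i = a_i*p_{i-1} + p_{i-2}, q_i = a_i*q_{i-1} + q_{i-2} with p_{-2}=0, p_{-1}=1, q_{-2}=1, q_{-1}=0:
  i=0: a_0=5, p_0 = 5*1 + 0 = 5, q_0 = 5*0 + 1 = 1.
  i=1: a_1=3, p_1 = 3*5 + 1 = 16, q_1 = 3*1 + 0 = 3.
  i=2: a_2=3, p_2 = 3*16 + 5 = 53, q_2 = 3*3 + 1 = 10.
  i=3: a_3=4, p_3 = 4*53 + 16 = 228, q_3 = 4*10 + 3 = 43.
  i=4: a_4=6, p_4 = 6*228 + 53 = 1421, q_4 = 6*43 + 10 = 268.
  i=5: a_5=4, p_5 = 4*1421 + 228 = 5912, q_5 = 4*268 + 43 = 1115.

5/1, 16/3, 53/10, 228/43, 1421/268, 5912/1115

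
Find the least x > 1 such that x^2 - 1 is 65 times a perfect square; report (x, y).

(x, y) = (129, 16)

First expand sqrt(65) as a continued fraction. With x_i = (sqrt(65) + m_i)/d_i and (m_0, d_0) = (0, 1): a_0 = floor(sqrt(65)) = 8, since 8^2 = 64 <= 65 < 81 = 9^2.
Iterate m_{i+1} = d_i*a_i - m_i, d_{i+1} = (65 - m_{i+1}^2)/d_i, a_{i+1} = floor((a_0 + m_{i+1})/d_{i+1}):
  m_1 = 1*8 - 0 = 8, d_1 = (65 - 8^2)/1 = 1/1 = 1, a_1 = floor((8 + 8)/1) = 16.
  m_2 = 1*16 - 8 = 8, d_2 = (65 - 8^2)/1 = 1/1 = 1: (m_2, d_2) = (m_1, d_1) = (8, 1), so from here the quotient a_1 repeats; the period length is 1.
So sqrt(65) = [8; (16)] with period length k = 1.
k is odd, so (p_{k-1}, q_{k-1}) only solves x^2 - 65y^2 = -1 and the fundamental solution of x^2 - 65y^2 = 1 is (p_{2k-1}, q_{2k-1}) = (p_1, q_1); compute convergents through index 1, running through the period twice.
Convergents (p_i = a_i*p_{i-1} + p_{i-2}, q_i = a_i*q_{i-1} + q_{i-2} with p_{-2}=0, p_{-1}=1, q_{-2}=1, q_{-1}=0):
  i=0: a_0=8, p_0 = 8*1 + 0 = 8, q_0 = 8*0 + 1 = 1.
  i=1: a_1=16, p_1 = 16*8 + 1 = 129, q_1 = 16*1 + 0 = 16.
Indeed p_0^2 - 65*q_0^2 = 64 - 65 = -1, not +1.
Check: 129^2 - 65*16^2 = 16641 - 16640 = 1, so (x, y) = (129, 16) solves the equation, and by the theorem it is the least positive solution.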